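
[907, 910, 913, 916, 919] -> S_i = 907 + 3*i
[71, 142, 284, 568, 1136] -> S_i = 71*2^i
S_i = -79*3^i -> [-79, -237, -711, -2133, -6399]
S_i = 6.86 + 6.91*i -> [6.86, 13.77, 20.68, 27.59, 34.5]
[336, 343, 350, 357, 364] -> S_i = 336 + 7*i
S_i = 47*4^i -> [47, 188, 752, 3008, 12032]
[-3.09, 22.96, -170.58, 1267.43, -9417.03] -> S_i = -3.09*(-7.43)^i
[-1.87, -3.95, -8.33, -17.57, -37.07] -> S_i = -1.87*2.11^i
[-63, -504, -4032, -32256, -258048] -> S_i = -63*8^i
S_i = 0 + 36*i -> [0, 36, 72, 108, 144]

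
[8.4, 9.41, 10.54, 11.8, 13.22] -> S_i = 8.40*1.12^i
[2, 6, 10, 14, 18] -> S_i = 2 + 4*i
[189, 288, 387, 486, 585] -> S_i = 189 + 99*i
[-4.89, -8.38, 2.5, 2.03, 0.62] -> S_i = Random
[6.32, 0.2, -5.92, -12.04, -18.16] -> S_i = 6.32 + -6.12*i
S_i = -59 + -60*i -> [-59, -119, -179, -239, -299]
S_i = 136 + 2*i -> [136, 138, 140, 142, 144]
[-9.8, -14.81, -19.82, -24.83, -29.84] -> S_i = -9.80 + -5.01*i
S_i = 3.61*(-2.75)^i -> [3.61, -9.93, 27.3, -75.08, 206.46]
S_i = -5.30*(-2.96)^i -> [-5.3, 15.69, -46.44, 137.45, -406.86]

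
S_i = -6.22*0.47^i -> [-6.22, -2.92, -1.37, -0.65, -0.3]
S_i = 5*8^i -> [5, 40, 320, 2560, 20480]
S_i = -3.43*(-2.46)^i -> [-3.43, 8.44, -20.76, 51.06, -125.61]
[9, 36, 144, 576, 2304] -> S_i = 9*4^i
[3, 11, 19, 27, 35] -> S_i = 3 + 8*i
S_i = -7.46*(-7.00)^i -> [-7.46, 52.22, -365.54, 2558.78, -17911.46]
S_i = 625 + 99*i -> [625, 724, 823, 922, 1021]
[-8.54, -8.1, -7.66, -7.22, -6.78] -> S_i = -8.54 + 0.44*i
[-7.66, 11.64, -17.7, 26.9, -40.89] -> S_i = -7.66*(-1.52)^i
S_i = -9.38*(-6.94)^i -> [-9.38, 65.1, -451.77, 3135.32, -21759.09]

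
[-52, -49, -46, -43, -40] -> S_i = -52 + 3*i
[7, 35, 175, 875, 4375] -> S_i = 7*5^i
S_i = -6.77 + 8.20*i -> [-6.77, 1.43, 9.63, 17.83, 26.03]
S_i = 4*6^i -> [4, 24, 144, 864, 5184]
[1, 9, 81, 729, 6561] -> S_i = 1*9^i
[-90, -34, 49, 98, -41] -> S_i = Random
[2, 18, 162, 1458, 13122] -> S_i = 2*9^i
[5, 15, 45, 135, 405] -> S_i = 5*3^i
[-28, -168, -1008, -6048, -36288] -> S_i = -28*6^i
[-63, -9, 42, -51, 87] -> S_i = Random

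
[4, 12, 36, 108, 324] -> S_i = 4*3^i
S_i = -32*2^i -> [-32, -64, -128, -256, -512]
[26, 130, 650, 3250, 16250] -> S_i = 26*5^i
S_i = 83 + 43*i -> [83, 126, 169, 212, 255]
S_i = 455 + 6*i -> [455, 461, 467, 473, 479]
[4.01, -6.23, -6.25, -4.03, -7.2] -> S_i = Random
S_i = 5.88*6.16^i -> [5.88, 36.22, 223.12, 1374.42, 8466.43]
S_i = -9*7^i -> [-9, -63, -441, -3087, -21609]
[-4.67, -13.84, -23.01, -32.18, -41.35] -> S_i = -4.67 + -9.17*i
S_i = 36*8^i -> [36, 288, 2304, 18432, 147456]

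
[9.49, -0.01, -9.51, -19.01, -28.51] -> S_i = 9.49 + -9.50*i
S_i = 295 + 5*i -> [295, 300, 305, 310, 315]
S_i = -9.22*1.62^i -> [-9.22, -14.94, -24.2, -39.2, -63.5]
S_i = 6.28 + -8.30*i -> [6.28, -2.02, -10.32, -18.62, -26.92]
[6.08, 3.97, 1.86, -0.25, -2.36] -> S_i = 6.08 + -2.11*i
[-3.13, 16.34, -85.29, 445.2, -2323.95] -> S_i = -3.13*(-5.22)^i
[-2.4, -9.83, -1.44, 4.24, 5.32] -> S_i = Random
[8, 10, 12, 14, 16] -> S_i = 8 + 2*i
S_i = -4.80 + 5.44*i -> [-4.8, 0.64, 6.08, 11.52, 16.96]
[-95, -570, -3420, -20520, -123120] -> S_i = -95*6^i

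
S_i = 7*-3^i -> [7, -21, 63, -189, 567]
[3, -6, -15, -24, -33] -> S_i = 3 + -9*i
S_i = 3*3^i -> [3, 9, 27, 81, 243]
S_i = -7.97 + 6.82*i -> [-7.97, -1.15, 5.67, 12.49, 19.31]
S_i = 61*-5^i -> [61, -305, 1525, -7625, 38125]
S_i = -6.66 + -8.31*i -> [-6.66, -14.97, -23.28, -31.59, -39.9]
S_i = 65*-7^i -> [65, -455, 3185, -22295, 156065]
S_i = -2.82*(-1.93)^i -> [-2.82, 5.44, -10.5, 20.27, -39.13]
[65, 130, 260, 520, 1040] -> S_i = 65*2^i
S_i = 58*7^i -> [58, 406, 2842, 19894, 139258]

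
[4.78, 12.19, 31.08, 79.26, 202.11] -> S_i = 4.78*2.55^i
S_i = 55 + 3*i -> [55, 58, 61, 64, 67]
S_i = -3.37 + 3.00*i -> [-3.37, -0.37, 2.63, 5.63, 8.63]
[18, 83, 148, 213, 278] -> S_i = 18 + 65*i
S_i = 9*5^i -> [9, 45, 225, 1125, 5625]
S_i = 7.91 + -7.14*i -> [7.91, 0.77, -6.37, -13.51, -20.65]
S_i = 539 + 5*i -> [539, 544, 549, 554, 559]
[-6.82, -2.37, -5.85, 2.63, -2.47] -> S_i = Random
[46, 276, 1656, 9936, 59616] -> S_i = 46*6^i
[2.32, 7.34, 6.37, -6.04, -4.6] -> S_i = Random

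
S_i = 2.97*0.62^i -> [2.97, 1.84, 1.14, 0.71, 0.44]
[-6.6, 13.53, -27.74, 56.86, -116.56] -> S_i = -6.60*(-2.05)^i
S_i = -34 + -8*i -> [-34, -42, -50, -58, -66]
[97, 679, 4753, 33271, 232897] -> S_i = 97*7^i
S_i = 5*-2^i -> [5, -10, 20, -40, 80]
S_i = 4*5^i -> [4, 20, 100, 500, 2500]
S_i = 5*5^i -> [5, 25, 125, 625, 3125]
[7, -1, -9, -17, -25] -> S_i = 7 + -8*i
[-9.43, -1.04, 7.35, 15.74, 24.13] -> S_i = -9.43 + 8.39*i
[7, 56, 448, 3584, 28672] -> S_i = 7*8^i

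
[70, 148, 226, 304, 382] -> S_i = 70 + 78*i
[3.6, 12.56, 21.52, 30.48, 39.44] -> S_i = 3.60 + 8.96*i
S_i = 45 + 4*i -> [45, 49, 53, 57, 61]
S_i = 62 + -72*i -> [62, -10, -82, -154, -226]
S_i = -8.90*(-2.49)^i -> [-8.9, 22.16, -55.18, 137.4, -342.13]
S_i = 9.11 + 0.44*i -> [9.11, 9.55, 9.99, 10.43, 10.87]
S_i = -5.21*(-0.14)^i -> [-5.21, 0.73, -0.1, 0.01, -0.0]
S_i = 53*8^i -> [53, 424, 3392, 27136, 217088]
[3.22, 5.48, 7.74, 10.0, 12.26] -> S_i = 3.22 + 2.26*i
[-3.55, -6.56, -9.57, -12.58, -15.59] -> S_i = -3.55 + -3.01*i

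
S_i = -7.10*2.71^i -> [-7.1, -19.24, -52.14, -141.31, -382.94]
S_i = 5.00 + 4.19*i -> [5.0, 9.19, 13.38, 17.57, 21.76]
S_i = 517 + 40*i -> [517, 557, 597, 637, 677]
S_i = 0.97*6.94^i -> [0.97, 6.73, 46.72, 324.23, 2250.14]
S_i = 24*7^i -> [24, 168, 1176, 8232, 57624]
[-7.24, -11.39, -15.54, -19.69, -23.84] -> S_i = -7.24 + -4.15*i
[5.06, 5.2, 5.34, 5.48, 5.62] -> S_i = 5.06 + 0.14*i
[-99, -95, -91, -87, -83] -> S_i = -99 + 4*i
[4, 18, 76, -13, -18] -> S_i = Random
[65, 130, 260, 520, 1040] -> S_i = 65*2^i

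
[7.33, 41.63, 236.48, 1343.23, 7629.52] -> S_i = 7.33*5.68^i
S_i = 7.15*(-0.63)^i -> [7.15, -4.5, 2.84, -1.79, 1.13]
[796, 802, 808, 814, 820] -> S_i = 796 + 6*i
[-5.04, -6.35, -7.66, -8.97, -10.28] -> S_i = -5.04 + -1.31*i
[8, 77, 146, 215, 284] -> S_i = 8 + 69*i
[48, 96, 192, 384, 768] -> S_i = 48*2^i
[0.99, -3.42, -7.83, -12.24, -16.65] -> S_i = 0.99 + -4.41*i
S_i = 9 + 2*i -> [9, 11, 13, 15, 17]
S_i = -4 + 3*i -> [-4, -1, 2, 5, 8]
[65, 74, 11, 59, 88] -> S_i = Random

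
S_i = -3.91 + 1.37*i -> [-3.91, -2.54, -1.17, 0.2, 1.57]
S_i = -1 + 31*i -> [-1, 30, 61, 92, 123]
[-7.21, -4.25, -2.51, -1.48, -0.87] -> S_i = -7.21*0.59^i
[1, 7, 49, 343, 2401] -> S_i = 1*7^i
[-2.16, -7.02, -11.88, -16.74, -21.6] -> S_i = -2.16 + -4.86*i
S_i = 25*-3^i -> [25, -75, 225, -675, 2025]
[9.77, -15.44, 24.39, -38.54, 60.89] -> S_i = 9.77*(-1.58)^i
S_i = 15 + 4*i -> [15, 19, 23, 27, 31]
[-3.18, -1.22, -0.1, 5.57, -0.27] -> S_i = Random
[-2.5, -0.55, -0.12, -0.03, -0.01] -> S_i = -2.50*0.22^i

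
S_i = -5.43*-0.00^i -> [-5.43, 0.0, -0.0, 0.0, -0.0]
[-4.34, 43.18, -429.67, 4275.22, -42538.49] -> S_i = -4.34*(-9.95)^i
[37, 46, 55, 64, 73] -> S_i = 37 + 9*i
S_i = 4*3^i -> [4, 12, 36, 108, 324]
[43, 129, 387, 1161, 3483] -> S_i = 43*3^i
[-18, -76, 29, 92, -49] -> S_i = Random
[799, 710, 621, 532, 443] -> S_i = 799 + -89*i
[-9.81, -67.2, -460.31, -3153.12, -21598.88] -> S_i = -9.81*6.85^i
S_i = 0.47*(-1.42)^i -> [0.47, -0.67, 0.95, -1.35, 1.91]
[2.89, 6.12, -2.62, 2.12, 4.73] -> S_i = Random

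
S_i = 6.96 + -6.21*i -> [6.96, 0.75, -5.46, -11.67, -17.88]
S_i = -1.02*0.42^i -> [-1.02, -0.43, -0.18, -0.08, -0.03]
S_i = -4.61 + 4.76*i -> [-4.61, 0.15, 4.91, 9.67, 14.43]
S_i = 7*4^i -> [7, 28, 112, 448, 1792]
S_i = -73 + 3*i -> [-73, -70, -67, -64, -61]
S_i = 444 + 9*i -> [444, 453, 462, 471, 480]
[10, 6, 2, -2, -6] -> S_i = 10 + -4*i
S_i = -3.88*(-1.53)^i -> [-3.88, 5.94, -9.08, 13.9, -21.26]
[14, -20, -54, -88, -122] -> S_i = 14 + -34*i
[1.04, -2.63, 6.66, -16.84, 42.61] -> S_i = 1.04*(-2.53)^i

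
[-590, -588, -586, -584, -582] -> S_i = -590 + 2*i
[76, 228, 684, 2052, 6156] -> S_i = 76*3^i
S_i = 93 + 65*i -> [93, 158, 223, 288, 353]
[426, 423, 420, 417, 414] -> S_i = 426 + -3*i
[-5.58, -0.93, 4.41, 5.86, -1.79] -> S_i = Random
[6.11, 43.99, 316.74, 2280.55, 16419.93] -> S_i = 6.11*7.20^i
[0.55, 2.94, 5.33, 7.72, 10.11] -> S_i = 0.55 + 2.39*i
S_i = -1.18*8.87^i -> [-1.18, -10.47, -92.84, -823.48, -7304.26]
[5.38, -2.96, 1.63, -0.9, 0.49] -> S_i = 5.38*(-0.55)^i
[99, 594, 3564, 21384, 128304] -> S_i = 99*6^i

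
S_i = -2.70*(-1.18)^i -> [-2.7, 3.19, -3.76, 4.44, -5.23]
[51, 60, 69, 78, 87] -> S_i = 51 + 9*i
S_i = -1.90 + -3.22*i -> [-1.9, -5.12, -8.34, -11.56, -14.78]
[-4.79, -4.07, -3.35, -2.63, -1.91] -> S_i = -4.79 + 0.72*i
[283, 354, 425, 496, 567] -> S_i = 283 + 71*i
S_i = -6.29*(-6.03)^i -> [-6.29, 37.93, -228.71, 1379.12, -8316.1]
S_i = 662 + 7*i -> [662, 669, 676, 683, 690]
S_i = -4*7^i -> [-4, -28, -196, -1372, -9604]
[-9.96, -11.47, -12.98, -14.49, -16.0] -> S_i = -9.96 + -1.51*i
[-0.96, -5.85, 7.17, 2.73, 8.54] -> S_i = Random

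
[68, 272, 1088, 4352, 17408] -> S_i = 68*4^i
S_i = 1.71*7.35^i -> [1.71, 12.57, 92.38, 678.98, 4990.52]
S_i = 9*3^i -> [9, 27, 81, 243, 729]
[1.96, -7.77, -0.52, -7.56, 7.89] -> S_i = Random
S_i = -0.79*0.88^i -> [-0.79, -0.7, -0.61, -0.54, -0.47]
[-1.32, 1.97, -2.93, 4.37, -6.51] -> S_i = -1.32*(-1.49)^i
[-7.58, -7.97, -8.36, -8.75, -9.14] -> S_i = -7.58 + -0.39*i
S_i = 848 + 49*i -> [848, 897, 946, 995, 1044]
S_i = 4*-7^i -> [4, -28, 196, -1372, 9604]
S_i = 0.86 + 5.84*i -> [0.86, 6.7, 12.54, 18.38, 24.22]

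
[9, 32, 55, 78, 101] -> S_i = 9 + 23*i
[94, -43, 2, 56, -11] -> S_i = Random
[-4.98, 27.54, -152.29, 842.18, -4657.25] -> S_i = -4.98*(-5.53)^i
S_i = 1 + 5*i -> [1, 6, 11, 16, 21]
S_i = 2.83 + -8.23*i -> [2.83, -5.4, -13.63, -21.86, -30.09]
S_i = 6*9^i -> [6, 54, 486, 4374, 39366]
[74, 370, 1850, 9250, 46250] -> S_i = 74*5^i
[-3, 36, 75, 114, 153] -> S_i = -3 + 39*i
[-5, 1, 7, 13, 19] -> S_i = -5 + 6*i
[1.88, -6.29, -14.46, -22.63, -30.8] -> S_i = 1.88 + -8.17*i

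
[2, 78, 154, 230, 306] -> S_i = 2 + 76*i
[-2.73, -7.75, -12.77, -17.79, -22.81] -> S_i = -2.73 + -5.02*i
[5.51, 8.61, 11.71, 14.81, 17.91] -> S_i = 5.51 + 3.10*i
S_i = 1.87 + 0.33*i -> [1.87, 2.2, 2.53, 2.86, 3.19]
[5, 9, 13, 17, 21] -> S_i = 5 + 4*i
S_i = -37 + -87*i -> [-37, -124, -211, -298, -385]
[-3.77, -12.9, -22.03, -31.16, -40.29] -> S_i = -3.77 + -9.13*i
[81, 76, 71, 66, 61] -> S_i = 81 + -5*i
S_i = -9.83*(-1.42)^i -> [-9.83, 13.96, -19.82, 28.15, -39.97]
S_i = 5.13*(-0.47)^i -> [5.13, -2.41, 1.13, -0.53, 0.25]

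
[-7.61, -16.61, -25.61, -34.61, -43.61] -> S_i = -7.61 + -9.00*i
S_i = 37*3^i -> [37, 111, 333, 999, 2997]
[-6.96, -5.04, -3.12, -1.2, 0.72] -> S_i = -6.96 + 1.92*i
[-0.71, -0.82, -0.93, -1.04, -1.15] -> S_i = -0.71 + -0.11*i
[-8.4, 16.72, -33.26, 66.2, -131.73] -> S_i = -8.40*(-1.99)^i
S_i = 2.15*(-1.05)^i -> [2.15, -2.26, 2.37, -2.49, 2.61]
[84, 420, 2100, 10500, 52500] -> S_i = 84*5^i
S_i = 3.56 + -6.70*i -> [3.56, -3.14, -9.84, -16.54, -23.24]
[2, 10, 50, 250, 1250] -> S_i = 2*5^i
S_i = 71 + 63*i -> [71, 134, 197, 260, 323]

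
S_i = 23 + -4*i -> [23, 19, 15, 11, 7]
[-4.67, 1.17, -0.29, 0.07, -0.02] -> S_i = -4.67*(-0.25)^i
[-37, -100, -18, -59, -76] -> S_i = Random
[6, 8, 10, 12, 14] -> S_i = 6 + 2*i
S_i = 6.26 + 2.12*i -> [6.26, 8.38, 10.5, 12.62, 14.74]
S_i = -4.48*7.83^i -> [-4.48, -35.08, -274.66, -2150.62, -16839.34]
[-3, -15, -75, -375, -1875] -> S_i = -3*5^i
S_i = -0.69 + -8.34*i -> [-0.69, -9.03, -17.37, -25.71, -34.05]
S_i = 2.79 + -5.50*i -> [2.79, -2.71, -8.21, -13.71, -19.21]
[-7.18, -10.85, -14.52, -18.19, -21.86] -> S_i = -7.18 + -3.67*i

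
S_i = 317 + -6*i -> [317, 311, 305, 299, 293]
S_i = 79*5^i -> [79, 395, 1975, 9875, 49375]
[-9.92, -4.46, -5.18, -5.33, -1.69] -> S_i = Random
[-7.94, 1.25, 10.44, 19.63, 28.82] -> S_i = -7.94 + 9.19*i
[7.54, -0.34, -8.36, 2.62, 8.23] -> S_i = Random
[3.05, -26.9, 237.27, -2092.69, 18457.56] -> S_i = 3.05*(-8.82)^i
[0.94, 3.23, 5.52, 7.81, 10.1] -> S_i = 0.94 + 2.29*i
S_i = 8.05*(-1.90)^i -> [8.05, -15.3, 29.06, -55.21, 104.91]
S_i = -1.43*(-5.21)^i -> [-1.43, 7.45, -38.82, 202.23, -1053.63]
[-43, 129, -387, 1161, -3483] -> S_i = -43*-3^i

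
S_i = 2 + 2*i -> [2, 4, 6, 8, 10]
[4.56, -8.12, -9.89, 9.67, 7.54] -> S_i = Random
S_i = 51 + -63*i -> [51, -12, -75, -138, -201]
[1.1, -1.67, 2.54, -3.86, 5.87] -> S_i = 1.10*(-1.52)^i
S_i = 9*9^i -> [9, 81, 729, 6561, 59049]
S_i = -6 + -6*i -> [-6, -12, -18, -24, -30]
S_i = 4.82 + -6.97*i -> [4.82, -2.15, -9.12, -16.09, -23.06]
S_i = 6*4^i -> [6, 24, 96, 384, 1536]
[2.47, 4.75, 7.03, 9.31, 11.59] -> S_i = 2.47 + 2.28*i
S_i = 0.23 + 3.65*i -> [0.23, 3.88, 7.53, 11.18, 14.83]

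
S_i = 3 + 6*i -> [3, 9, 15, 21, 27]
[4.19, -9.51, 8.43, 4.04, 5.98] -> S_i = Random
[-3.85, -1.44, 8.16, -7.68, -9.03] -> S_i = Random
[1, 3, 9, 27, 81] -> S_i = 1*3^i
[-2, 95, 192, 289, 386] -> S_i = -2 + 97*i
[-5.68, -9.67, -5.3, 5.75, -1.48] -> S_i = Random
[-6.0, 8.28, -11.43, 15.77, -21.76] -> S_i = -6.00*(-1.38)^i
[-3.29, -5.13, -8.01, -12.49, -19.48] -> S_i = -3.29*1.56^i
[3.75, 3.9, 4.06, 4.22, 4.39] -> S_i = 3.75*1.04^i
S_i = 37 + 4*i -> [37, 41, 45, 49, 53]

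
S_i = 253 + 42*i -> [253, 295, 337, 379, 421]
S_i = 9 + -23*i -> [9, -14, -37, -60, -83]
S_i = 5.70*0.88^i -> [5.7, 5.02, 4.41, 3.88, 3.42]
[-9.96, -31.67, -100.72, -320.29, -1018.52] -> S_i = -9.96*3.18^i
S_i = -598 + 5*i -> [-598, -593, -588, -583, -578]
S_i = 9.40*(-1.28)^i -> [9.4, -12.03, 15.4, -19.71, 25.23]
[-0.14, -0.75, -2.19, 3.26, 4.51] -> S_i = Random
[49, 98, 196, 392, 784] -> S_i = 49*2^i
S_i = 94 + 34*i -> [94, 128, 162, 196, 230]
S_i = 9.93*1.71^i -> [9.93, 16.98, 29.04, 49.65, 84.91]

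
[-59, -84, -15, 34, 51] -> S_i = Random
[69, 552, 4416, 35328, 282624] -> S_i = 69*8^i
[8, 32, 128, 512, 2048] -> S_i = 8*4^i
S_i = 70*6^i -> [70, 420, 2520, 15120, 90720]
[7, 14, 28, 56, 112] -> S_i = 7*2^i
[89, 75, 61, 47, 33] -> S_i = 89 + -14*i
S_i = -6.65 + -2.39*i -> [-6.65, -9.04, -11.43, -13.82, -16.21]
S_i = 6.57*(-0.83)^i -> [6.57, -5.45, 4.53, -3.76, 3.12]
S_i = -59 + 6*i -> [-59, -53, -47, -41, -35]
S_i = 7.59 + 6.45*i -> [7.59, 14.04, 20.49, 26.94, 33.39]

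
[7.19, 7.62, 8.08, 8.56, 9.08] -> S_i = 7.19*1.06^i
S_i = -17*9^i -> [-17, -153, -1377, -12393, -111537]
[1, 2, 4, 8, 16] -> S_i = 1*2^i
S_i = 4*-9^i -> [4, -36, 324, -2916, 26244]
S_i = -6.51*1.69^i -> [-6.51, -11.0, -18.59, -31.42, -53.1]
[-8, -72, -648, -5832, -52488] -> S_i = -8*9^i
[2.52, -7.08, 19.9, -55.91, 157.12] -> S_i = 2.52*(-2.81)^i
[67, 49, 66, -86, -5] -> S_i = Random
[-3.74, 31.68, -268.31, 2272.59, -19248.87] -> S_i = -3.74*(-8.47)^i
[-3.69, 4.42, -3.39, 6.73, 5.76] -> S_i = Random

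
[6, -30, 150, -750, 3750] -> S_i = 6*-5^i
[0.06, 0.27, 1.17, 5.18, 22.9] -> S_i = 0.06*4.42^i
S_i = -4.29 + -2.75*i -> [-4.29, -7.04, -9.79, -12.54, -15.29]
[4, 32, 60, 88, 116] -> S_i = 4 + 28*i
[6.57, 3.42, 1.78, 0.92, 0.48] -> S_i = 6.57*0.52^i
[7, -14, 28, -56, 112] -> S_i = 7*-2^i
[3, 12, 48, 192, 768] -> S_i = 3*4^i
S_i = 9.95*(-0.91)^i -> [9.95, -9.05, 8.24, -7.5, 6.82]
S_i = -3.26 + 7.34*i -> [-3.26, 4.08, 11.42, 18.76, 26.1]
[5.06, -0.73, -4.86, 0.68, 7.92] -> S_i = Random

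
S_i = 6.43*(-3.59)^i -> [6.43, -23.08, 82.87, -297.51, 1068.04]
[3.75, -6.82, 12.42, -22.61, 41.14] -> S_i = 3.75*(-1.82)^i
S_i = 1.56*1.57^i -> [1.56, 2.45, 3.85, 6.04, 9.48]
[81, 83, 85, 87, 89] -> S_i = 81 + 2*i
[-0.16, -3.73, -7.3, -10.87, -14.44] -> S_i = -0.16 + -3.57*i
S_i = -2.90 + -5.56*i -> [-2.9, -8.46, -14.02, -19.58, -25.14]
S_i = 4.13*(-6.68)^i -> [4.13, -27.59, 184.29, -1231.06, 8223.48]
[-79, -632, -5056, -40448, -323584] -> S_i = -79*8^i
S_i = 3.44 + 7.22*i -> [3.44, 10.66, 17.88, 25.1, 32.32]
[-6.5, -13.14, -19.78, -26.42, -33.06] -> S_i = -6.50 + -6.64*i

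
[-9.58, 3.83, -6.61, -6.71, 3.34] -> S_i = Random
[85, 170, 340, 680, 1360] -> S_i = 85*2^i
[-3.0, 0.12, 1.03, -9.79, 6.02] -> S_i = Random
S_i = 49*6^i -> [49, 294, 1764, 10584, 63504]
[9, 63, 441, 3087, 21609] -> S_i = 9*7^i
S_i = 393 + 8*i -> [393, 401, 409, 417, 425]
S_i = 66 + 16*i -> [66, 82, 98, 114, 130]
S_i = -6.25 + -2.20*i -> [-6.25, -8.45, -10.65, -12.85, -15.05]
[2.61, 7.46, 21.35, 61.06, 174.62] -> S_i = 2.61*2.86^i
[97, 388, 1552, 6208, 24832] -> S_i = 97*4^i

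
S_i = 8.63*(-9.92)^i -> [8.63, -85.61, 849.25, -8424.53, 83571.36]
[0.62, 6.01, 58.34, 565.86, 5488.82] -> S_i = 0.62*9.70^i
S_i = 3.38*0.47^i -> [3.38, 1.59, 0.75, 0.35, 0.16]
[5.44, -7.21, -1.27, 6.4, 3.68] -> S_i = Random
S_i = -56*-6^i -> [-56, 336, -2016, 12096, -72576]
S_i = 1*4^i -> [1, 4, 16, 64, 256]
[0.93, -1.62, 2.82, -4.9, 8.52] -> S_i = 0.93*(-1.74)^i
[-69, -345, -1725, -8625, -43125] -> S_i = -69*5^i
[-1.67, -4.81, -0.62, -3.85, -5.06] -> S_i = Random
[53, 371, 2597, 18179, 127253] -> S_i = 53*7^i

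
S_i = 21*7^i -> [21, 147, 1029, 7203, 50421]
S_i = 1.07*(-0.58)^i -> [1.07, -0.62, 0.36, -0.21, 0.12]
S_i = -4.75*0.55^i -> [-4.75, -2.61, -1.44, -0.79, -0.43]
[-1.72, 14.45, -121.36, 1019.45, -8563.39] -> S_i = -1.72*(-8.40)^i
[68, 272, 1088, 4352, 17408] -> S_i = 68*4^i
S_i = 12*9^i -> [12, 108, 972, 8748, 78732]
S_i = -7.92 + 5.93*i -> [-7.92, -1.99, 3.94, 9.87, 15.8]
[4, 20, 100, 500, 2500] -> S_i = 4*5^i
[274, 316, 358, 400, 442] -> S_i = 274 + 42*i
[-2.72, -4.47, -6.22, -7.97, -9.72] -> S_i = -2.72 + -1.75*i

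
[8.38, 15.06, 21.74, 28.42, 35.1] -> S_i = 8.38 + 6.68*i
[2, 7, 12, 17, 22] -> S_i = 2 + 5*i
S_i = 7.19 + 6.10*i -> [7.19, 13.29, 19.39, 25.49, 31.59]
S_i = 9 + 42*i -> [9, 51, 93, 135, 177]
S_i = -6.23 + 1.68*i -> [-6.23, -4.55, -2.87, -1.19, 0.49]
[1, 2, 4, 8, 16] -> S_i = 1*2^i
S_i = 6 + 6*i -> [6, 12, 18, 24, 30]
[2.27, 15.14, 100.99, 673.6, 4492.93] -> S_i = 2.27*6.67^i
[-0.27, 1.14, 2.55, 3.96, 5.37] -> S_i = -0.27 + 1.41*i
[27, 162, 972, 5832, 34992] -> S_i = 27*6^i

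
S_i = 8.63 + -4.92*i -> [8.63, 3.71, -1.21, -6.13, -11.05]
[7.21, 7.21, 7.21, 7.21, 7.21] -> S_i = 7.21*1.00^i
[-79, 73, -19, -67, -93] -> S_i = Random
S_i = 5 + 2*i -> [5, 7, 9, 11, 13]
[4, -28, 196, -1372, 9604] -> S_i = 4*-7^i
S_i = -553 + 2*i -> [-553, -551, -549, -547, -545]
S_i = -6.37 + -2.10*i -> [-6.37, -8.47, -10.57, -12.67, -14.77]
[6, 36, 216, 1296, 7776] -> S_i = 6*6^i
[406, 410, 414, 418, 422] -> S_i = 406 + 4*i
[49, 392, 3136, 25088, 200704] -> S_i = 49*8^i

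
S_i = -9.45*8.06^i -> [-9.45, -76.17, -613.91, -4948.08, -39881.55]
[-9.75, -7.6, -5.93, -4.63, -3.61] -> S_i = -9.75*0.78^i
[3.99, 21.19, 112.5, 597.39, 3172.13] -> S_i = 3.99*5.31^i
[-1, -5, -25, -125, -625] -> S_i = -1*5^i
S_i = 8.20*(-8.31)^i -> [8.2, -68.14, 566.26, -4705.62, 39103.71]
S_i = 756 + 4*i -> [756, 760, 764, 768, 772]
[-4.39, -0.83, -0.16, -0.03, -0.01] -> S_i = -4.39*0.19^i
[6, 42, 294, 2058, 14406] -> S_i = 6*7^i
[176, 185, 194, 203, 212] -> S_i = 176 + 9*i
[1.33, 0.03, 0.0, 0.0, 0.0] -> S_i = 1.33*0.02^i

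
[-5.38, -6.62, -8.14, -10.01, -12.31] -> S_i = -5.38*1.23^i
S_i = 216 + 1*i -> [216, 217, 218, 219, 220]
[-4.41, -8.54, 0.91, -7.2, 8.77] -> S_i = Random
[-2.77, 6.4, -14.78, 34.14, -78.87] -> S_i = -2.77*(-2.31)^i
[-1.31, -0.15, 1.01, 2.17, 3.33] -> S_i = -1.31 + 1.16*i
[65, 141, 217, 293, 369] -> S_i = 65 + 76*i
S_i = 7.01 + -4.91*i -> [7.01, 2.1, -2.81, -7.72, -12.63]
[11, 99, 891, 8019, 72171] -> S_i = 11*9^i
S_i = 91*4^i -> [91, 364, 1456, 5824, 23296]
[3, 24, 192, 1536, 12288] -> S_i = 3*8^i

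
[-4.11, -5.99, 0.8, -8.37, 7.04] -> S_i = Random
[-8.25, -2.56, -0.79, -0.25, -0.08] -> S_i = -8.25*0.31^i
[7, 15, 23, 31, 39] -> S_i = 7 + 8*i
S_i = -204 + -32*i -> [-204, -236, -268, -300, -332]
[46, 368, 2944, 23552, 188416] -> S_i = 46*8^i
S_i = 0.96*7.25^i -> [0.96, 6.96, 50.46, 365.84, 2652.3]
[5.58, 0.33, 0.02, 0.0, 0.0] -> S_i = 5.58*0.06^i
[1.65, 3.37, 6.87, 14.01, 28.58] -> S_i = 1.65*2.04^i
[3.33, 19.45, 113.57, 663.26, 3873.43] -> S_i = 3.33*5.84^i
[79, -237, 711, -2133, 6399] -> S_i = 79*-3^i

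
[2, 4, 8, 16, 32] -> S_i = 2*2^i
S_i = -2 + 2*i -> [-2, 0, 2, 4, 6]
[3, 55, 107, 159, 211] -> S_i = 3 + 52*i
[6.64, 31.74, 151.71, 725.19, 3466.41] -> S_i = 6.64*4.78^i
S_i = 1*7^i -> [1, 7, 49, 343, 2401]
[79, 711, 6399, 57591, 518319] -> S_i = 79*9^i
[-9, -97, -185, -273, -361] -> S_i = -9 + -88*i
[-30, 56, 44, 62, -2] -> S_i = Random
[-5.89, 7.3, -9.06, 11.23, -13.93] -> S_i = -5.89*(-1.24)^i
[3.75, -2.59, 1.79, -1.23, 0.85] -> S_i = 3.75*(-0.69)^i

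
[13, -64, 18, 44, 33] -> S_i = Random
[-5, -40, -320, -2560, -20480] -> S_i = -5*8^i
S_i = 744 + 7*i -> [744, 751, 758, 765, 772]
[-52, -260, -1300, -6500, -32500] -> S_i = -52*5^i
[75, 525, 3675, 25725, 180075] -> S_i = 75*7^i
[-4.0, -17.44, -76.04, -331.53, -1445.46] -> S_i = -4.00*4.36^i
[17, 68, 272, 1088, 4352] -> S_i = 17*4^i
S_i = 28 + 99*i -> [28, 127, 226, 325, 424]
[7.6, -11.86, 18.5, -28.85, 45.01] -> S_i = 7.60*(-1.56)^i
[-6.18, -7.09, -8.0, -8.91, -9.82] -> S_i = -6.18 + -0.91*i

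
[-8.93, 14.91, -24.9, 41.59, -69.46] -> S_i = -8.93*(-1.67)^i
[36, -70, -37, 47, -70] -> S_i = Random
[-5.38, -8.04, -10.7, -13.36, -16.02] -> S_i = -5.38 + -2.66*i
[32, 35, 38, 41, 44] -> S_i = 32 + 3*i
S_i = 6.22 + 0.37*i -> [6.22, 6.59, 6.96, 7.33, 7.7]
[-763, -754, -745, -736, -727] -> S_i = -763 + 9*i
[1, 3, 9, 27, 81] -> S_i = 1*3^i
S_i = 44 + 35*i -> [44, 79, 114, 149, 184]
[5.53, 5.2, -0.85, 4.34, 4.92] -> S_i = Random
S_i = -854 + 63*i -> [-854, -791, -728, -665, -602]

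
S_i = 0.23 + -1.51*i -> [0.23, -1.28, -2.79, -4.3, -5.81]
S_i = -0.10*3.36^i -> [-0.1, -0.34, -1.13, -3.79, -12.75]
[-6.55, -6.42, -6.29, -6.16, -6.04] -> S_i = -6.55*0.98^i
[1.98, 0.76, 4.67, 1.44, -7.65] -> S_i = Random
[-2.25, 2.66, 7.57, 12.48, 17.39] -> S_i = -2.25 + 4.91*i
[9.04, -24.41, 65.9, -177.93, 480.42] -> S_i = 9.04*(-2.70)^i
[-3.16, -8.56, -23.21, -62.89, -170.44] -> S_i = -3.16*2.71^i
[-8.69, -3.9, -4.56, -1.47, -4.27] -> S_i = Random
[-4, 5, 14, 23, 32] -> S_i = -4 + 9*i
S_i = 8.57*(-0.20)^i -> [8.57, -1.71, 0.34, -0.07, 0.01]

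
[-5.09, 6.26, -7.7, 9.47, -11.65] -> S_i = -5.09*(-1.23)^i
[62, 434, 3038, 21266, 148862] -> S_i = 62*7^i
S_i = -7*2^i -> [-7, -14, -28, -56, -112]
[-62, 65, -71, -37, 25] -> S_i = Random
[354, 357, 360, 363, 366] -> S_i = 354 + 3*i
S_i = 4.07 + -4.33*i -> [4.07, -0.26, -4.59, -8.92, -13.25]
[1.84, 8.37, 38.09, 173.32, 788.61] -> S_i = 1.84*4.55^i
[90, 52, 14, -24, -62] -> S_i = 90 + -38*i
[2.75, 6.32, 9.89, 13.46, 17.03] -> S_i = 2.75 + 3.57*i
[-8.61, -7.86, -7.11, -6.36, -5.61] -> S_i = -8.61 + 0.75*i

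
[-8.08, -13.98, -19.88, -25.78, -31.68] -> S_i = -8.08 + -5.90*i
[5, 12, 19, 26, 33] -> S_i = 5 + 7*i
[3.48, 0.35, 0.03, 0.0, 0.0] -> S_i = 3.48*0.10^i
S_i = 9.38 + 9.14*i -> [9.38, 18.52, 27.66, 36.8, 45.94]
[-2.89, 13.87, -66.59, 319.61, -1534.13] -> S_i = -2.89*(-4.80)^i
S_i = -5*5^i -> [-5, -25, -125, -625, -3125]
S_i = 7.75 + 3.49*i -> [7.75, 11.24, 14.73, 18.22, 21.71]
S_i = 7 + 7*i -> [7, 14, 21, 28, 35]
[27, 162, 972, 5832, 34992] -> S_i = 27*6^i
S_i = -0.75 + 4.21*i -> [-0.75, 3.46, 7.67, 11.88, 16.09]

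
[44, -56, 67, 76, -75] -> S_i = Random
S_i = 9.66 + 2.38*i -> [9.66, 12.04, 14.42, 16.8, 19.18]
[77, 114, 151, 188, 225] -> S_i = 77 + 37*i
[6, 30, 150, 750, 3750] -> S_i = 6*5^i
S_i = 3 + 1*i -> [3, 4, 5, 6, 7]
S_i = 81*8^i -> [81, 648, 5184, 41472, 331776]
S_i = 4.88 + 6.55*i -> [4.88, 11.43, 17.98, 24.53, 31.08]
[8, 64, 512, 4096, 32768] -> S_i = 8*8^i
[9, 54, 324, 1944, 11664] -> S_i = 9*6^i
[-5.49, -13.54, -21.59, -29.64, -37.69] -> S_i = -5.49 + -8.05*i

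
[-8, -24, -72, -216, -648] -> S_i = -8*3^i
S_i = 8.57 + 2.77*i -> [8.57, 11.34, 14.11, 16.88, 19.65]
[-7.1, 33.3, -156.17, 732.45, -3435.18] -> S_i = -7.10*(-4.69)^i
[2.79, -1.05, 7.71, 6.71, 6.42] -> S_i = Random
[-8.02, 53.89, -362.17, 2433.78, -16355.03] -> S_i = -8.02*(-6.72)^i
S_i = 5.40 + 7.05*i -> [5.4, 12.45, 19.5, 26.55, 33.6]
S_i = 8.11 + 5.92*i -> [8.11, 14.03, 19.95, 25.87, 31.79]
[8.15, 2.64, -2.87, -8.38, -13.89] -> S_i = 8.15 + -5.51*i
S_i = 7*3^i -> [7, 21, 63, 189, 567]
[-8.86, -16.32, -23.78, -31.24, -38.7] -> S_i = -8.86 + -7.46*i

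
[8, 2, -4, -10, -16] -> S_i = 8 + -6*i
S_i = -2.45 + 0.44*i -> [-2.45, -2.01, -1.57, -1.13, -0.69]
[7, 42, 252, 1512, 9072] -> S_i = 7*6^i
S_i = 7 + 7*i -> [7, 14, 21, 28, 35]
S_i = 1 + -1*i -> [1, 0, -1, -2, -3]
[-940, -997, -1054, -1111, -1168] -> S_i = -940 + -57*i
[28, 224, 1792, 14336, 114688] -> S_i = 28*8^i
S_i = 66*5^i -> [66, 330, 1650, 8250, 41250]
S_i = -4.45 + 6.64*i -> [-4.45, 2.19, 8.83, 15.47, 22.11]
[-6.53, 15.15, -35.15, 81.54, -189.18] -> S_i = -6.53*(-2.32)^i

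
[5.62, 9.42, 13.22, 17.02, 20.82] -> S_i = 5.62 + 3.80*i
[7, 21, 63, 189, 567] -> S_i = 7*3^i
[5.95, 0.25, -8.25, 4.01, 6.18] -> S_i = Random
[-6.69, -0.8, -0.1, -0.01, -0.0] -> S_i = -6.69*0.12^i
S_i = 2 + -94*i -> [2, -92, -186, -280, -374]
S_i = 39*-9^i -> [39, -351, 3159, -28431, 255879]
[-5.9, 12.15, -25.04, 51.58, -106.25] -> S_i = -5.90*(-2.06)^i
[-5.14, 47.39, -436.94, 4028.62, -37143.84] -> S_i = -5.14*(-9.22)^i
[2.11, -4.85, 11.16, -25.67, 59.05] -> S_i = 2.11*(-2.30)^i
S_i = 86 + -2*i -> [86, 84, 82, 80, 78]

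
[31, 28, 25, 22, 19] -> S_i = 31 + -3*i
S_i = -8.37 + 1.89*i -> [-8.37, -6.48, -4.59, -2.7, -0.81]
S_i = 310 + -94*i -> [310, 216, 122, 28, -66]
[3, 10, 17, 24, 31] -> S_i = 3 + 7*i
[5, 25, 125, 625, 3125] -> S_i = 5*5^i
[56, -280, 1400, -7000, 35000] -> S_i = 56*-5^i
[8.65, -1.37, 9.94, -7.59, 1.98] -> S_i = Random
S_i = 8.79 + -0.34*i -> [8.79, 8.45, 8.11, 7.77, 7.43]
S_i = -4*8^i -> [-4, -32, -256, -2048, -16384]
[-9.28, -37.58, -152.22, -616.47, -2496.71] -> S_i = -9.28*4.05^i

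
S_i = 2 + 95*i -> [2, 97, 192, 287, 382]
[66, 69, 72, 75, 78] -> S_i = 66 + 3*i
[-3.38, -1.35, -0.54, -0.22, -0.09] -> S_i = -3.38*0.40^i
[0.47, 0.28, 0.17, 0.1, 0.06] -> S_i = 0.47*0.60^i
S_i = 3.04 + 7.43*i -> [3.04, 10.47, 17.9, 25.33, 32.76]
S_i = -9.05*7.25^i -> [-9.05, -65.61, -475.69, -3448.76, -25003.49]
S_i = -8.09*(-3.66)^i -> [-8.09, 29.61, -108.37, 396.64, -1451.69]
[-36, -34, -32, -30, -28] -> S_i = -36 + 2*i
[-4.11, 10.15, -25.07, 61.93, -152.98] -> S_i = -4.11*(-2.47)^i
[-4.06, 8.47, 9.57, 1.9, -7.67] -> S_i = Random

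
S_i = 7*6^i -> [7, 42, 252, 1512, 9072]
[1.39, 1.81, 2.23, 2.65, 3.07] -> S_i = 1.39 + 0.42*i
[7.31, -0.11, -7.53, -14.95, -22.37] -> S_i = 7.31 + -7.42*i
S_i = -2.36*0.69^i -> [-2.36, -1.63, -1.12, -0.78, -0.53]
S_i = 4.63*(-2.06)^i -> [4.63, -9.54, 19.65, -40.47, 83.38]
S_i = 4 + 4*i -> [4, 8, 12, 16, 20]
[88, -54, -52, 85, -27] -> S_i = Random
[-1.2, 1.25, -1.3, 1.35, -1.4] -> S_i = -1.20*(-1.04)^i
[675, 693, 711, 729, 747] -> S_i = 675 + 18*i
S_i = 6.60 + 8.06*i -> [6.6, 14.66, 22.72, 30.78, 38.84]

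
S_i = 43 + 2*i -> [43, 45, 47, 49, 51]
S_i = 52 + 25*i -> [52, 77, 102, 127, 152]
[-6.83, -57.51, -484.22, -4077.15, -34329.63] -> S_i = -6.83*8.42^i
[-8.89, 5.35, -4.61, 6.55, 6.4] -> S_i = Random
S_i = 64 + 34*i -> [64, 98, 132, 166, 200]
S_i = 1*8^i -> [1, 8, 64, 512, 4096]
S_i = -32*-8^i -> [-32, 256, -2048, 16384, -131072]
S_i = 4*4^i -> [4, 16, 64, 256, 1024]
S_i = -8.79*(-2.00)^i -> [-8.79, 17.58, -35.16, 70.32, -140.64]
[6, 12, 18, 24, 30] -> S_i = 6 + 6*i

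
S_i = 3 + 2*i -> [3, 5, 7, 9, 11]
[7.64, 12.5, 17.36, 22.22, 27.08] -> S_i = 7.64 + 4.86*i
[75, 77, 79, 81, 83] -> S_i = 75 + 2*i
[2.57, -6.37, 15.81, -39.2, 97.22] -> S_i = 2.57*(-2.48)^i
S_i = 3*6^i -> [3, 18, 108, 648, 3888]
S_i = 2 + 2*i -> [2, 4, 6, 8, 10]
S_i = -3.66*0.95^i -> [-3.66, -3.48, -3.3, -3.14, -2.98]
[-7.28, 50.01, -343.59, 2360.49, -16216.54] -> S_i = -7.28*(-6.87)^i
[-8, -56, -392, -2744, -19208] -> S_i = -8*7^i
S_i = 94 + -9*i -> [94, 85, 76, 67, 58]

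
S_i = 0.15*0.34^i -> [0.15, 0.05, 0.02, 0.01, 0.0]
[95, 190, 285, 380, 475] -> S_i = 95 + 95*i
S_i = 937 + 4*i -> [937, 941, 945, 949, 953]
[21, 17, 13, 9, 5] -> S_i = 21 + -4*i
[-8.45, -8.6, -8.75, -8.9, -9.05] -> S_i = -8.45 + -0.15*i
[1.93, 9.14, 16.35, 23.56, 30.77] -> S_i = 1.93 + 7.21*i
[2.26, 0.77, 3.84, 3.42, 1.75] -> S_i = Random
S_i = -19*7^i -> [-19, -133, -931, -6517, -45619]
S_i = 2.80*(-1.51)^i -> [2.8, -4.23, 6.38, -9.64, 14.56]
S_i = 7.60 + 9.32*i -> [7.6, 16.92, 26.24, 35.56, 44.88]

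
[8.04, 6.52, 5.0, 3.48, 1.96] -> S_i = 8.04 + -1.52*i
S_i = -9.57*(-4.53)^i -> [-9.57, 43.35, -196.39, 889.62, -4030.0]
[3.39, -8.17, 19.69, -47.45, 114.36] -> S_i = 3.39*(-2.41)^i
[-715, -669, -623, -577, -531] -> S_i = -715 + 46*i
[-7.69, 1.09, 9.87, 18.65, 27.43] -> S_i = -7.69 + 8.78*i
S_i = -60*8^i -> [-60, -480, -3840, -30720, -245760]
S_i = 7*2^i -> [7, 14, 28, 56, 112]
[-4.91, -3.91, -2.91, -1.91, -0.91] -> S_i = -4.91 + 1.00*i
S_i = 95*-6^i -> [95, -570, 3420, -20520, 123120]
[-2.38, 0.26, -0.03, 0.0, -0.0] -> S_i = -2.38*(-0.11)^i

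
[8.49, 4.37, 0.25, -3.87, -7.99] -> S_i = 8.49 + -4.12*i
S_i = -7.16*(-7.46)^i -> [-7.16, 53.41, -398.47, 2972.55, -22175.24]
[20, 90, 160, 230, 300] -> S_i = 20 + 70*i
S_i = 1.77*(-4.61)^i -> [1.77, -8.16, 37.62, -173.41, 799.42]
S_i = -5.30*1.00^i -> [-5.3, -5.3, -5.3, -5.3, -5.3]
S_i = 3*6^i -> [3, 18, 108, 648, 3888]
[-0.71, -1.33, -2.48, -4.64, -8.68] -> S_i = -0.71*1.87^i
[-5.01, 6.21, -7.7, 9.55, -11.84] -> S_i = -5.01*(-1.24)^i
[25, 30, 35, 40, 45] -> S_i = 25 + 5*i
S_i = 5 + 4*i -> [5, 9, 13, 17, 21]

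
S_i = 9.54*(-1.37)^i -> [9.54, -13.07, 17.91, -24.53, 33.61]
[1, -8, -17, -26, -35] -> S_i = 1 + -9*i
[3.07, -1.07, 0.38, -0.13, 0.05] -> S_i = 3.07*(-0.35)^i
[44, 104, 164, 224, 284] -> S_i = 44 + 60*i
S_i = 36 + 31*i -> [36, 67, 98, 129, 160]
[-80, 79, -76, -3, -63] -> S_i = Random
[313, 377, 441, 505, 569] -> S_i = 313 + 64*i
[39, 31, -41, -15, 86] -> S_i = Random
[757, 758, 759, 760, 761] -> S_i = 757 + 1*i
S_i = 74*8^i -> [74, 592, 4736, 37888, 303104]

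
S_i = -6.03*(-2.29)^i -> [-6.03, 13.81, -31.62, 72.41, -165.83]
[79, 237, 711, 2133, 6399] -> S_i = 79*3^i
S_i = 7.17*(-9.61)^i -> [7.17, -68.9, 662.16, -6363.4, 61152.29]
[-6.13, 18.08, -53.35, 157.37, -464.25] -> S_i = -6.13*(-2.95)^i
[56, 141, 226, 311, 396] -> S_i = 56 + 85*i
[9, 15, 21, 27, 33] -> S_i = 9 + 6*i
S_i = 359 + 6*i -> [359, 365, 371, 377, 383]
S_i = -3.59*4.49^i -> [-3.59, -16.12, -72.37, -324.96, -1459.08]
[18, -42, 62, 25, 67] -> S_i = Random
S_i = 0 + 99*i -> [0, 99, 198, 297, 396]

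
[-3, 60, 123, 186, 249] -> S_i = -3 + 63*i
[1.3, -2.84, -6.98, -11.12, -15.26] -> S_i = 1.30 + -4.14*i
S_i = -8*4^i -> [-8, -32, -128, -512, -2048]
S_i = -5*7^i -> [-5, -35, -245, -1715, -12005]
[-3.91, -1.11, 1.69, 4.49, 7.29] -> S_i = -3.91 + 2.80*i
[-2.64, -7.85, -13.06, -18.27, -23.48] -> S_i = -2.64 + -5.21*i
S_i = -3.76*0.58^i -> [-3.76, -2.18, -1.26, -0.73, -0.43]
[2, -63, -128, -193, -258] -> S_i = 2 + -65*i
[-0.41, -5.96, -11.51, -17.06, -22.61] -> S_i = -0.41 + -5.55*i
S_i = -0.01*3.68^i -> [-0.01, -0.04, -0.14, -0.5, -1.83]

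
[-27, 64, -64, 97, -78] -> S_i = Random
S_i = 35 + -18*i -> [35, 17, -1, -19, -37]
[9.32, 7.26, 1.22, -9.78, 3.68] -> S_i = Random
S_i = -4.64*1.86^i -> [-4.64, -8.63, -16.05, -29.86, -55.54]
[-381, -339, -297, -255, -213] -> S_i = -381 + 42*i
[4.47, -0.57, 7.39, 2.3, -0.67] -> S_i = Random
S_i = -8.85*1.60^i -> [-8.85, -14.16, -22.66, -36.25, -58.0]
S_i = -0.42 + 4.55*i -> [-0.42, 4.13, 8.68, 13.23, 17.78]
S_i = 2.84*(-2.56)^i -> [2.84, -7.27, 18.61, -47.65, 121.98]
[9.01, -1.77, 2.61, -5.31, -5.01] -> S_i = Random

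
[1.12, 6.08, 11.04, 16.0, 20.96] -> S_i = 1.12 + 4.96*i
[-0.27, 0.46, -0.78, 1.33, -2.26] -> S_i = -0.27*(-1.70)^i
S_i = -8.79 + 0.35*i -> [-8.79, -8.44, -8.09, -7.74, -7.39]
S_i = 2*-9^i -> [2, -18, 162, -1458, 13122]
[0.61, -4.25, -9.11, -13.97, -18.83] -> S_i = 0.61 + -4.86*i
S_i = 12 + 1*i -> [12, 13, 14, 15, 16]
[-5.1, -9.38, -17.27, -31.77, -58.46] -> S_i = -5.10*1.84^i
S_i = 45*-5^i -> [45, -225, 1125, -5625, 28125]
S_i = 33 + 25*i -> [33, 58, 83, 108, 133]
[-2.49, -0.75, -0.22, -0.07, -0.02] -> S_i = -2.49*0.30^i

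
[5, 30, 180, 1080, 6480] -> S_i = 5*6^i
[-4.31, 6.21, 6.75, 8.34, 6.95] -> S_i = Random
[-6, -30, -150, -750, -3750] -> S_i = -6*5^i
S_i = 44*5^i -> [44, 220, 1100, 5500, 27500]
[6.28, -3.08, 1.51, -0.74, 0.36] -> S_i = 6.28*(-0.49)^i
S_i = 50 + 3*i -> [50, 53, 56, 59, 62]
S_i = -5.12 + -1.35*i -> [-5.12, -6.47, -7.82, -9.17, -10.52]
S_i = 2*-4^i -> [2, -8, 32, -128, 512]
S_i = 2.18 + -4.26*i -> [2.18, -2.08, -6.34, -10.6, -14.86]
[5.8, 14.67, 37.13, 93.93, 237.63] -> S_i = 5.80*2.53^i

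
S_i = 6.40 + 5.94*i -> [6.4, 12.34, 18.28, 24.22, 30.16]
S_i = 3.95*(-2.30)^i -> [3.95, -9.08, 20.9, -48.06, 110.54]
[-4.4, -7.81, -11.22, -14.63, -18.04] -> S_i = -4.40 + -3.41*i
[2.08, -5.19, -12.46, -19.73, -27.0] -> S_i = 2.08 + -7.27*i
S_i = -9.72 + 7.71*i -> [-9.72, -2.01, 5.7, 13.41, 21.12]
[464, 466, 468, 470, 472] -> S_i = 464 + 2*i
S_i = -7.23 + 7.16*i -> [-7.23, -0.07, 7.09, 14.25, 21.41]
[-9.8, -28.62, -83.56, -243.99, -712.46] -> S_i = -9.80*2.92^i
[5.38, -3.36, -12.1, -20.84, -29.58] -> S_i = 5.38 + -8.74*i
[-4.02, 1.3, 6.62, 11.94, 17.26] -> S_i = -4.02 + 5.32*i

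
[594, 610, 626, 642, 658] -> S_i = 594 + 16*i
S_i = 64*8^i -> [64, 512, 4096, 32768, 262144]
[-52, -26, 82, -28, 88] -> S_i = Random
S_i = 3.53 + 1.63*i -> [3.53, 5.16, 6.79, 8.42, 10.05]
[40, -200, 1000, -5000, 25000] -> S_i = 40*-5^i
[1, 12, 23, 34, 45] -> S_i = 1 + 11*i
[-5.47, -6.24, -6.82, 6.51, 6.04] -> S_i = Random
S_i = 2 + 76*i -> [2, 78, 154, 230, 306]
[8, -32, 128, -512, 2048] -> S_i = 8*-4^i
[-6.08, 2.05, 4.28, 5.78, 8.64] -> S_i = Random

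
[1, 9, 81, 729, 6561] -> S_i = 1*9^i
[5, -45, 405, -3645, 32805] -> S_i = 5*-9^i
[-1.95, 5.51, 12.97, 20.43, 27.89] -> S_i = -1.95 + 7.46*i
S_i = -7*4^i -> [-7, -28, -112, -448, -1792]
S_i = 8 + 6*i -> [8, 14, 20, 26, 32]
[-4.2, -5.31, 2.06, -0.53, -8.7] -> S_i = Random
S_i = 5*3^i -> [5, 15, 45, 135, 405]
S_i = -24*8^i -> [-24, -192, -1536, -12288, -98304]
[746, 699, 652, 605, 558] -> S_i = 746 + -47*i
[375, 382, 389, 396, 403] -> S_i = 375 + 7*i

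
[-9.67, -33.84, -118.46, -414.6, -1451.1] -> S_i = -9.67*3.50^i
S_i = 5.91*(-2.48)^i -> [5.91, -14.66, 36.35, -90.15, 223.56]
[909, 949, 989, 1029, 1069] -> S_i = 909 + 40*i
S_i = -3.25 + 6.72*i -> [-3.25, 3.47, 10.19, 16.91, 23.63]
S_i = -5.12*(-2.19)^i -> [-5.12, 11.21, -24.56, 53.78, -117.77]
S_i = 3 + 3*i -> [3, 6, 9, 12, 15]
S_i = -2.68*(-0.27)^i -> [-2.68, 0.72, -0.2, 0.05, -0.01]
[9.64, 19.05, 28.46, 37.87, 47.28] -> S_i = 9.64 + 9.41*i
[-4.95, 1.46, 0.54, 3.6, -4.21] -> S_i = Random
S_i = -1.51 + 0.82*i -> [-1.51, -0.69, 0.13, 0.95, 1.77]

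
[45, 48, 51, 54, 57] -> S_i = 45 + 3*i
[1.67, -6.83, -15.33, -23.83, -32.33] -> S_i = 1.67 + -8.50*i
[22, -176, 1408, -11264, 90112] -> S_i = 22*-8^i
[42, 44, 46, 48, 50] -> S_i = 42 + 2*i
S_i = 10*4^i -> [10, 40, 160, 640, 2560]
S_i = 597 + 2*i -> [597, 599, 601, 603, 605]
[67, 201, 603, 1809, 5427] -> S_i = 67*3^i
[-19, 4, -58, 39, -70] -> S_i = Random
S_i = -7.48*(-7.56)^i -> [-7.48, 56.55, -427.51, 3231.97, -24433.67]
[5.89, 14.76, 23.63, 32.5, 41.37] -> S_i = 5.89 + 8.87*i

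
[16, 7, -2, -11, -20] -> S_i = 16 + -9*i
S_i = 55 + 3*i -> [55, 58, 61, 64, 67]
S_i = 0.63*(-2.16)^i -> [0.63, -1.36, 2.94, -6.35, 13.71]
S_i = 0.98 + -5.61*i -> [0.98, -4.63, -10.24, -15.85, -21.46]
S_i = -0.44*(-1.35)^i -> [-0.44, 0.59, -0.8, 1.08, -1.46]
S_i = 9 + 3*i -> [9, 12, 15, 18, 21]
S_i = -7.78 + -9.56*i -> [-7.78, -17.34, -26.9, -36.46, -46.02]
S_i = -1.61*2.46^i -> [-1.61, -3.96, -9.74, -23.97, -58.96]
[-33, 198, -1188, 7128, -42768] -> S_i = -33*-6^i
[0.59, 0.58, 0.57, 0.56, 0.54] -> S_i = 0.59*0.98^i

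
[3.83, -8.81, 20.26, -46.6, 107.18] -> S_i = 3.83*(-2.30)^i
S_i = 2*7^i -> [2, 14, 98, 686, 4802]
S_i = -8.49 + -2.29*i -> [-8.49, -10.78, -13.07, -15.36, -17.65]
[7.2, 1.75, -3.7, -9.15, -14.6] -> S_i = 7.20 + -5.45*i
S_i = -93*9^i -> [-93, -837, -7533, -67797, -610173]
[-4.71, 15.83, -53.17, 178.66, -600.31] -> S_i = -4.71*(-3.36)^i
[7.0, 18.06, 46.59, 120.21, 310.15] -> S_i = 7.00*2.58^i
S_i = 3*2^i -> [3, 6, 12, 24, 48]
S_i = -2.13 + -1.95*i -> [-2.13, -4.08, -6.03, -7.98, -9.93]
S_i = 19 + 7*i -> [19, 26, 33, 40, 47]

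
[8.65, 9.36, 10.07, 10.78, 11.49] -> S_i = 8.65 + 0.71*i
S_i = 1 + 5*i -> [1, 6, 11, 16, 21]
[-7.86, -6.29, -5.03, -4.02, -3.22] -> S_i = -7.86*0.80^i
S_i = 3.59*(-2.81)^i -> [3.59, -10.09, 28.35, -79.66, 223.83]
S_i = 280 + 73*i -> [280, 353, 426, 499, 572]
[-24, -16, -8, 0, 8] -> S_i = -24 + 8*i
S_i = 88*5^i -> [88, 440, 2200, 11000, 55000]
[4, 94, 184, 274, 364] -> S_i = 4 + 90*i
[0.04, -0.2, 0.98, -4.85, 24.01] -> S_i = 0.04*(-4.95)^i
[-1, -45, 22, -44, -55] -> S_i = Random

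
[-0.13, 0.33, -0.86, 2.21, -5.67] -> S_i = -0.13*(-2.57)^i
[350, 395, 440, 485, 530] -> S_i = 350 + 45*i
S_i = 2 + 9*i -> [2, 11, 20, 29, 38]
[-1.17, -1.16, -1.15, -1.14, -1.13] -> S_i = -1.17 + 0.01*i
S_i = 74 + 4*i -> [74, 78, 82, 86, 90]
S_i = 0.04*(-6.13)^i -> [0.04, -0.25, 1.5, -9.21, 56.48]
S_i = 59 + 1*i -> [59, 60, 61, 62, 63]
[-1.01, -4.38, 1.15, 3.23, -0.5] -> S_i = Random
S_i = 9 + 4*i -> [9, 13, 17, 21, 25]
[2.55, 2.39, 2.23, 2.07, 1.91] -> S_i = 2.55 + -0.16*i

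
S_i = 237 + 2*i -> [237, 239, 241, 243, 245]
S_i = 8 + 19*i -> [8, 27, 46, 65, 84]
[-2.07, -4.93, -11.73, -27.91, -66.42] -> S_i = -2.07*2.38^i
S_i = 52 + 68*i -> [52, 120, 188, 256, 324]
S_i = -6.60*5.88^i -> [-6.6, -38.81, -228.19, -1341.76, -7889.57]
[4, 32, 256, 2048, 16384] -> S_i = 4*8^i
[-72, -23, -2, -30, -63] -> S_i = Random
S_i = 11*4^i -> [11, 44, 176, 704, 2816]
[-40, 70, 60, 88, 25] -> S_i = Random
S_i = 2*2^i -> [2, 4, 8, 16, 32]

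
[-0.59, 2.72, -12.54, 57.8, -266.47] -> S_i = -0.59*(-4.61)^i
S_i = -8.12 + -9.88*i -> [-8.12, -18.0, -27.88, -37.76, -47.64]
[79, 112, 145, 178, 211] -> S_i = 79 + 33*i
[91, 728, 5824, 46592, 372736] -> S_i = 91*8^i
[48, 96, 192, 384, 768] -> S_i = 48*2^i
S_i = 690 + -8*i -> [690, 682, 674, 666, 658]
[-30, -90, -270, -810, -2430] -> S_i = -30*3^i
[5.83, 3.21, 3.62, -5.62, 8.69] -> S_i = Random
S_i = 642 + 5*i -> [642, 647, 652, 657, 662]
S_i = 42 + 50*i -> [42, 92, 142, 192, 242]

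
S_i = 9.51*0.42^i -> [9.51, 3.99, 1.68, 0.7, 0.3]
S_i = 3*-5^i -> [3, -15, 75, -375, 1875]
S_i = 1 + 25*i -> [1, 26, 51, 76, 101]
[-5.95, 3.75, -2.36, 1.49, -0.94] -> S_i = -5.95*(-0.63)^i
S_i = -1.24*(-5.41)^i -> [-1.24, 6.71, -36.29, 196.34, -1062.21]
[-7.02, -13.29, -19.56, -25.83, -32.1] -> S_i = -7.02 + -6.27*i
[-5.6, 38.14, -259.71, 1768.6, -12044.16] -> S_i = -5.60*(-6.81)^i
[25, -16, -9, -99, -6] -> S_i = Random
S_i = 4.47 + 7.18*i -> [4.47, 11.65, 18.83, 26.01, 33.19]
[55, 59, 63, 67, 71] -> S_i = 55 + 4*i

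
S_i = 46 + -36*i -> [46, 10, -26, -62, -98]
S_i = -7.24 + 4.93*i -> [-7.24, -2.31, 2.62, 7.55, 12.48]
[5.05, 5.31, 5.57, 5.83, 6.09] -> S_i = 5.05 + 0.26*i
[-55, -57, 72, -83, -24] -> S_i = Random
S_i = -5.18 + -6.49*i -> [-5.18, -11.67, -18.16, -24.65, -31.14]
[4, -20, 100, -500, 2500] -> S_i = 4*-5^i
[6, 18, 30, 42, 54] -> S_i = 6 + 12*i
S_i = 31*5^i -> [31, 155, 775, 3875, 19375]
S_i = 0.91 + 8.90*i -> [0.91, 9.81, 18.71, 27.61, 36.51]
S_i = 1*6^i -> [1, 6, 36, 216, 1296]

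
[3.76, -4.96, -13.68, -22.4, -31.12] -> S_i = 3.76 + -8.72*i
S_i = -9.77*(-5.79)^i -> [-9.77, 56.57, -327.53, 1896.4, -10980.16]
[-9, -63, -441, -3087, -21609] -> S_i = -9*7^i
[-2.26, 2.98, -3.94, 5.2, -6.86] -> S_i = -2.26*(-1.32)^i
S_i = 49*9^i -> [49, 441, 3969, 35721, 321489]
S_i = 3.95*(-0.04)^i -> [3.95, -0.16, 0.01, -0.0, 0.0]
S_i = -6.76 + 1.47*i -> [-6.76, -5.29, -3.82, -2.35, -0.88]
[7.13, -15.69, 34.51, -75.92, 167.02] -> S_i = 7.13*(-2.20)^i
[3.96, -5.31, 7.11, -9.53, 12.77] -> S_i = 3.96*(-1.34)^i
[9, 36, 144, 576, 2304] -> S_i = 9*4^i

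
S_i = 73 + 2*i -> [73, 75, 77, 79, 81]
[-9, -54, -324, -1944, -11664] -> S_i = -9*6^i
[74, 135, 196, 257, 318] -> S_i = 74 + 61*i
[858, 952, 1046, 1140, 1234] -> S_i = 858 + 94*i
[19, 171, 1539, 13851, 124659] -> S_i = 19*9^i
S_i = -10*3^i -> [-10, -30, -90, -270, -810]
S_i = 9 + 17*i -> [9, 26, 43, 60, 77]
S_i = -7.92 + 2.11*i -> [-7.92, -5.81, -3.7, -1.59, 0.52]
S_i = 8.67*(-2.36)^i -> [8.67, -20.46, 48.29, -113.96, 268.95]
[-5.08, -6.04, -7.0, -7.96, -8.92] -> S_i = -5.08 + -0.96*i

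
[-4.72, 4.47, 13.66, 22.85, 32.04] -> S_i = -4.72 + 9.19*i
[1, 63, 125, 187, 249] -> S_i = 1 + 62*i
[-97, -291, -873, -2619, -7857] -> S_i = -97*3^i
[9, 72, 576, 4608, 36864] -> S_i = 9*8^i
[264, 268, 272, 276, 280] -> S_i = 264 + 4*i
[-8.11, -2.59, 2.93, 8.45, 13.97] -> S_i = -8.11 + 5.52*i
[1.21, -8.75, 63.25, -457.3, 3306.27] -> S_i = 1.21*(-7.23)^i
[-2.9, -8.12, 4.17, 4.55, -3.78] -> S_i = Random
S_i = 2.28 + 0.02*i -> [2.28, 2.3, 2.32, 2.34, 2.36]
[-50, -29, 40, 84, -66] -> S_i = Random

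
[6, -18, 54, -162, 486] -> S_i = 6*-3^i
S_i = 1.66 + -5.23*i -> [1.66, -3.57, -8.8, -14.03, -19.26]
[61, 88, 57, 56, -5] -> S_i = Random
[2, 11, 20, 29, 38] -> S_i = 2 + 9*i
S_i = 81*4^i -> [81, 324, 1296, 5184, 20736]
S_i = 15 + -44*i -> [15, -29, -73, -117, -161]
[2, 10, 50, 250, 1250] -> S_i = 2*5^i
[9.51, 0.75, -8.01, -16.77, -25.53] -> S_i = 9.51 + -8.76*i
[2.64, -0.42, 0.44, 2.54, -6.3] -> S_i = Random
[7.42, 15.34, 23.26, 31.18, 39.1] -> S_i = 7.42 + 7.92*i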